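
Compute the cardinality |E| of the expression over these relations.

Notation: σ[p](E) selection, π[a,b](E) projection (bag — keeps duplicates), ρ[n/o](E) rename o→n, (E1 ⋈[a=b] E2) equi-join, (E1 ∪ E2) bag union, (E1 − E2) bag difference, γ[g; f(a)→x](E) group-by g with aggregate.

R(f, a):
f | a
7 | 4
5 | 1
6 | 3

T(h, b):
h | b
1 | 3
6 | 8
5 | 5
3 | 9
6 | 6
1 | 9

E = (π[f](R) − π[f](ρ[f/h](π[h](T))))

Per-node cardinality:
  R → 3
  π[f](R) → 3
  T → 6
  π[h](T) → 6
  ρ[f/h](π[h](T)) → 6
  π[f](ρ[f/h](π[h](T))) → 6
  (π[f](R) − π[f](ρ[f/h](π[h](T)))) → 1

|E| = 1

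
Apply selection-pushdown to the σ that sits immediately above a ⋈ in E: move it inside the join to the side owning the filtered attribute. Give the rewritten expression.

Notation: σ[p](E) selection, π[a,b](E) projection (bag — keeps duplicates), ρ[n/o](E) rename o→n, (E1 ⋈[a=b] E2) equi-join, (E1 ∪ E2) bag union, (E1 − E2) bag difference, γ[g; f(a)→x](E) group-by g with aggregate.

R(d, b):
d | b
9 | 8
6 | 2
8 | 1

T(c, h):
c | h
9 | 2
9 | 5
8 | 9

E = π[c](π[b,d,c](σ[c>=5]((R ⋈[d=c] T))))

σ filters on c, owned by the right side.
E' = π[c](π[b,d,c]((R ⋈[d=c] σ[c>=5](T))))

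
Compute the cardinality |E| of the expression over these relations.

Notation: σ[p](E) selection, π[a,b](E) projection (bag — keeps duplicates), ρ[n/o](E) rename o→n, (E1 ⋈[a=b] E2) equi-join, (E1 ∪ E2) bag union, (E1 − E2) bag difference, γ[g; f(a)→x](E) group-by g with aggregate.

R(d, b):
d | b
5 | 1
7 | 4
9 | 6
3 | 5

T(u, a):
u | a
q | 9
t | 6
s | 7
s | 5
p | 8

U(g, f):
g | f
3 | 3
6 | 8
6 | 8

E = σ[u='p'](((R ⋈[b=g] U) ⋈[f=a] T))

Per-node cardinality:
  R → 4
  U → 3
  (R ⋈[b=g] U) → 2
  T → 5
  ((R ⋈[b=g] U) ⋈[f=a] T) → 2
  σ[u='p'](((R ⋈[b=g] U) ⋈[f=a] T)) → 2

|E| = 2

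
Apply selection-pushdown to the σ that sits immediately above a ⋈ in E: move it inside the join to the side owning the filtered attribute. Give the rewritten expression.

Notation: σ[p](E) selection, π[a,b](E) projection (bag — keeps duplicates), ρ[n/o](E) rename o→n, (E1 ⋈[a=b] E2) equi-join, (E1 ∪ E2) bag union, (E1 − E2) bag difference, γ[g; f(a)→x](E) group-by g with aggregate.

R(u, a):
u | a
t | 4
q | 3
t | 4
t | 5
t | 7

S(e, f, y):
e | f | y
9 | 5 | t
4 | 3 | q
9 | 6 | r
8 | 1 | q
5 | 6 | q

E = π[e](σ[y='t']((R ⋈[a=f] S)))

σ filters on y, owned by the right side.
E' = π[e]((R ⋈[a=f] σ[y='t'](S)))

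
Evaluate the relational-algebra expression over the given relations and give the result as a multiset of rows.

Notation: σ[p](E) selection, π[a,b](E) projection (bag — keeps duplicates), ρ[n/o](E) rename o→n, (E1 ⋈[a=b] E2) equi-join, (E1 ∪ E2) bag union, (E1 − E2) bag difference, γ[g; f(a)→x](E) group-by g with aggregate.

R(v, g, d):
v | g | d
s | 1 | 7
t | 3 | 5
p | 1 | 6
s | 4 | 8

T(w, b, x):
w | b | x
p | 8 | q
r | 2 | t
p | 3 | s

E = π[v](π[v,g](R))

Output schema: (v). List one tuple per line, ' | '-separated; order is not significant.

Stepwise |·|:
  R → 4
  π[v,g](R) → 4
  π[v](π[v,g](R)) → 4

== RESULT ==
v
p
s
s
t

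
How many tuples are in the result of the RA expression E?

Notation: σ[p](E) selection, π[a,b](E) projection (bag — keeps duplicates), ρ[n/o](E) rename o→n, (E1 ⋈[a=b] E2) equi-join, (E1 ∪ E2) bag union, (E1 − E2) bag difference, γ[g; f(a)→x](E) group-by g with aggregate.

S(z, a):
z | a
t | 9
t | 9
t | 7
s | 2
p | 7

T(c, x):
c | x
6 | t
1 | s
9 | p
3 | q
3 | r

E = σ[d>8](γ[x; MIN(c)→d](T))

Subexpression sizes:
  T → 5
  γ[x; MIN(c)→d](T) → 5
  σ[d>8](γ[x; MIN(c)→d](T)) → 1

|E| = 1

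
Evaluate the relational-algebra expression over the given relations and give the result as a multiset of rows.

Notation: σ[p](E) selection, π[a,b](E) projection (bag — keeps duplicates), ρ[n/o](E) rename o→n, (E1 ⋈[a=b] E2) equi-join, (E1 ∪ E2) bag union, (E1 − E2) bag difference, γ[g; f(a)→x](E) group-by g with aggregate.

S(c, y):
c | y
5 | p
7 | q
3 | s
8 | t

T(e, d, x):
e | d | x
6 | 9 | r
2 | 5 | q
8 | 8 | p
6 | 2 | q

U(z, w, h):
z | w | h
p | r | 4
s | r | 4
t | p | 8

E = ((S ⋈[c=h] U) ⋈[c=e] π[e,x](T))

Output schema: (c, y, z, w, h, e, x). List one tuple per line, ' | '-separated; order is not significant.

Stepwise |·|:
  S → 4
  U → 3
  (S ⋈[c=h] U) → 1
  T → 4
  π[e,x](T) → 4
  ((S ⋈[c=h] U) ⋈[c=e] π[e,x](T)) → 1

== RESULT ==
c | y | z | w | h | e | x
8 | t | t | p | 8 | 8 | p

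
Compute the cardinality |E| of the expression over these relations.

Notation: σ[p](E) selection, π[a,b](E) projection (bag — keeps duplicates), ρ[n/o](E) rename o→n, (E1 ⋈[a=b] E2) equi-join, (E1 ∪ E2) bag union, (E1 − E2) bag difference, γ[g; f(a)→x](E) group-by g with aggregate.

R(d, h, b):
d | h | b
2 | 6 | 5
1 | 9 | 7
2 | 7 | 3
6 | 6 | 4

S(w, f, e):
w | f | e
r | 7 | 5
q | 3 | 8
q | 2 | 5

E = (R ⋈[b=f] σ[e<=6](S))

Row counts bottom-up:
  R → 4
  S → 3
  σ[e<=6](S) → 2
  (R ⋈[b=f] σ[e<=6](S)) → 1

|E| = 1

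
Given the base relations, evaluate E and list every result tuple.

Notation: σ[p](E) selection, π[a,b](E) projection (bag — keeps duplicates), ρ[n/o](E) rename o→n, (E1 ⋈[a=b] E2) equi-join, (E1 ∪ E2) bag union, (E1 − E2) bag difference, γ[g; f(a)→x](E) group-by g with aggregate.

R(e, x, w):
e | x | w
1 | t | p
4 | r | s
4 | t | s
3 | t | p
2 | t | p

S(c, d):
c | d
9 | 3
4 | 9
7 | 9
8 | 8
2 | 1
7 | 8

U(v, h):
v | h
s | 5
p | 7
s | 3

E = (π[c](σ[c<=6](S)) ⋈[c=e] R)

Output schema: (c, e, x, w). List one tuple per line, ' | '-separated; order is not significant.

Stepwise |·|:
  S → 6
  σ[c<=6](S) → 2
  π[c](σ[c<=6](S)) → 2
  R → 5
  (π[c](σ[c<=6](S)) ⋈[c=e] R) → 3

== RESULT ==
c | e | x | w
2 | 2 | t | p
4 | 4 | r | s
4 | 4 | t | s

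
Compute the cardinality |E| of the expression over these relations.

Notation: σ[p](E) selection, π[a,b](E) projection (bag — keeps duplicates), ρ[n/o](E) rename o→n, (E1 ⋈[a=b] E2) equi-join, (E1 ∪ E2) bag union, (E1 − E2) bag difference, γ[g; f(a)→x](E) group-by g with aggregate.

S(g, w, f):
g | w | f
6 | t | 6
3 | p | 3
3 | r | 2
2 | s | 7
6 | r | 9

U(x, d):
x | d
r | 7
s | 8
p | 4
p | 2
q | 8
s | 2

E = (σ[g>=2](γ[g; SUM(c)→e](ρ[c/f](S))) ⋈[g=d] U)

Stepwise |·|:
  S → 5
  ρ[c/f](S) → 5
  γ[g; SUM(c)→e](ρ[c/f](S)) → 3
  σ[g>=2](γ[g; SUM(c)→e](ρ[c/f](S))) → 3
  U → 6
  (σ[g>=2](γ[g; SUM(c)→e](ρ[c/f](S))) ⋈[g=d] U) → 2

|E| = 2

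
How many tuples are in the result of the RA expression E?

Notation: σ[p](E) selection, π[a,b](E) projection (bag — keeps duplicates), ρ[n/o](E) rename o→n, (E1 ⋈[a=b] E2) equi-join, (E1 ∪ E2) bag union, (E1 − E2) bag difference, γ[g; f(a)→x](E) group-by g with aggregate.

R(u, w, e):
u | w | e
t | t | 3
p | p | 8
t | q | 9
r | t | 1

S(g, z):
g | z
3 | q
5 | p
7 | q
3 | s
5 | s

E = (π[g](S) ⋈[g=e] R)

Subexpression sizes:
  S → 5
  π[g](S) → 5
  R → 4
  (π[g](S) ⋈[g=e] R) → 2

|E| = 2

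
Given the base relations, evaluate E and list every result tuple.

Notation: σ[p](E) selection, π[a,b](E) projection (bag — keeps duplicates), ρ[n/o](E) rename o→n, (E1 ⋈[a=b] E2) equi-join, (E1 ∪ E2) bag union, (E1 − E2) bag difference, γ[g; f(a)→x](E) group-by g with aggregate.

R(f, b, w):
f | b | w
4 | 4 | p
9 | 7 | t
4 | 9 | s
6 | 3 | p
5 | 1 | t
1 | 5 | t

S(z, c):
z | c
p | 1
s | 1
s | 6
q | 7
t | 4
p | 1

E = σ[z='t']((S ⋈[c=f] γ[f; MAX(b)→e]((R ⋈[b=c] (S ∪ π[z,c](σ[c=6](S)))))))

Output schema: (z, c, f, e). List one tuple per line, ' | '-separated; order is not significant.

Per-node cardinality:
  S → 6
  R → 6
  S → 6
  S → 6
  σ[c=6](S) → 1
  π[z,c](σ[c=6](S)) → 1
  (S ∪ π[z,c](σ[c=6](S))) → 7
  (R ⋈[b=c] (S ∪ π[z,c](σ[c=6](S)))) → 5
  γ[f; MAX(b)→e]((R ⋈[b=c] (S ∪ π[z,c](σ[c=6](S))))) → 3
  (S ⋈[c=f] γ[f; MAX(b)→e]((R ⋈[b=c] (S ∪ π[z,c](σ[c=6](S)))))) → 1
  σ[z='t']((S ⋈[c=f] γ[f; MAX(b)→e]((R ⋈[b=c] (S ∪ π[z,c](σ[c=6](S))))))) → 1

== RESULT ==
z | c | f | e
t | 4 | 4 | 4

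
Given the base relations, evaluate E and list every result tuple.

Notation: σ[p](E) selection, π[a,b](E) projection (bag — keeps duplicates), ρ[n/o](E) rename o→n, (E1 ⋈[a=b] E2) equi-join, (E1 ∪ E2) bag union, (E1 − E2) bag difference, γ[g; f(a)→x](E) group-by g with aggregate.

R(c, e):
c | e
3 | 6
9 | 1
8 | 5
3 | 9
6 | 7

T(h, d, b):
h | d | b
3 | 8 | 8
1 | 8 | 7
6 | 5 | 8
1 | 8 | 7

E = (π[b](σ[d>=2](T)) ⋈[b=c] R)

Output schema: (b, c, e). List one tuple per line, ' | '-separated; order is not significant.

Stepwise |·|:
  T → 4
  σ[d>=2](T) → 4
  π[b](σ[d>=2](T)) → 4
  R → 5
  (π[b](σ[d>=2](T)) ⋈[b=c] R) → 2

== RESULT ==
b | c | e
8 | 8 | 5
8 | 8 | 5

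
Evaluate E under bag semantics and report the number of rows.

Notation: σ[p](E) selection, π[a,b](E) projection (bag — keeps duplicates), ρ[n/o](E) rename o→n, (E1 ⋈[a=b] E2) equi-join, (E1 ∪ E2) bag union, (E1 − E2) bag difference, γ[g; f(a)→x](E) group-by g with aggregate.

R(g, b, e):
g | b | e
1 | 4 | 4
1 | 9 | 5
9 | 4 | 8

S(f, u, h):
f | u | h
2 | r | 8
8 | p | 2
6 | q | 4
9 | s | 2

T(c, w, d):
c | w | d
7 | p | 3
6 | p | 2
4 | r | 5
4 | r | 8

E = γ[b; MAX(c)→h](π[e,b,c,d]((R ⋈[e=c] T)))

Per-node cardinality:
  R → 3
  T → 4
  (R ⋈[e=c] T) → 2
  π[e,b,c,d]((R ⋈[e=c] T)) → 2
  γ[b; MAX(c)→h](π[e,b,c,d]((R ⋈[e=c] T))) → 1

|E| = 1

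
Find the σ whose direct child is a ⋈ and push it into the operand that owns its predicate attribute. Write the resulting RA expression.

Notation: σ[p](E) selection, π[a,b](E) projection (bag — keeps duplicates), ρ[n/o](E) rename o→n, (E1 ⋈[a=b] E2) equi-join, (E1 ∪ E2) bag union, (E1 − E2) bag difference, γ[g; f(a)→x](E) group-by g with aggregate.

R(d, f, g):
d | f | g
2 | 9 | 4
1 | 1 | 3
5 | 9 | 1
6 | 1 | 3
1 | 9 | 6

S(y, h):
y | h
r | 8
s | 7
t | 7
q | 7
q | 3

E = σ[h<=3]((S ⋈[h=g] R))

σ filters on h, owned by the left side.
E' = (σ[h<=3](S) ⋈[h=g] R)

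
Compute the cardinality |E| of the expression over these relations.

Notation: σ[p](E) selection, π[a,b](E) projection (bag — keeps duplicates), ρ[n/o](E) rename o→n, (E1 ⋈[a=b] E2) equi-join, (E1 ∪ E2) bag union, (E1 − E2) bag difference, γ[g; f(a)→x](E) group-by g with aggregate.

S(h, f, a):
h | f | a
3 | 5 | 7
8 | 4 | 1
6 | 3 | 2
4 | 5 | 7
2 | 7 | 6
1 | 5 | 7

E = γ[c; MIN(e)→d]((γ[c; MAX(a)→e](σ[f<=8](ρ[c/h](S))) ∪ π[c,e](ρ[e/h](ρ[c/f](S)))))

Row counts bottom-up:
  S → 6
  ρ[c/h](S) → 6
  σ[f<=8](ρ[c/h](S)) → 6
  γ[c; MAX(a)→e](σ[f<=8](ρ[c/h](S))) → 6
  S → 6
  ρ[c/f](S) → 6
  ρ[e/h](ρ[c/f](S)) → 6
  π[c,e](ρ[e/h](ρ[c/f](S))) → 6
  (γ[c; MAX(a)→e](σ[f<=8](ρ[c/h](S))) ∪ π[c,e](ρ[e/h](ρ[c/f](S)))) → 12
  γ[c; MIN(e)→d]((γ[c; MAX(a)→e](σ[f<=8](ρ[c/h](S))) ∪ π[c,e](ρ[e/h](ρ[c/f](S))))) → 8

|E| = 8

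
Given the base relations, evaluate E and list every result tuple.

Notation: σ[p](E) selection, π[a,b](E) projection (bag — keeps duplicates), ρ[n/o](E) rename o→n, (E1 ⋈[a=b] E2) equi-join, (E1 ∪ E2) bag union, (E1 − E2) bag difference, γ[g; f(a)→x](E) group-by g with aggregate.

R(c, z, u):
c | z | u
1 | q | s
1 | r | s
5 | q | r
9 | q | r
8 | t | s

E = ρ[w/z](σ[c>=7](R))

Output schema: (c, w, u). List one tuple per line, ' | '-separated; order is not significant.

Per-node cardinality:
  R → 5
  σ[c>=7](R) → 2
  ρ[w/z](σ[c>=7](R)) → 2

== RESULT ==
c | w | u
8 | t | s
9 | q | r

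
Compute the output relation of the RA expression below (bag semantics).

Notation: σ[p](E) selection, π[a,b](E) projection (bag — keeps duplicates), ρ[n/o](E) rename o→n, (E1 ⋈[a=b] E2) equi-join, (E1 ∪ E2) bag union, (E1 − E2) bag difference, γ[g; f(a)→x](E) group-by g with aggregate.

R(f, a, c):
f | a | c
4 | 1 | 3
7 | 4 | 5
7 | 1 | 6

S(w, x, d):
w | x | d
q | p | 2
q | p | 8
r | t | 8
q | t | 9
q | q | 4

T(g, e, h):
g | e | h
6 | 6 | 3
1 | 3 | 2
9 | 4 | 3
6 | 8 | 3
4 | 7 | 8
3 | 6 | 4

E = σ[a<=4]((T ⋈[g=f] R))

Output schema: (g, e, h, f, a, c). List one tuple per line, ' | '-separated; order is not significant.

Subexpression sizes:
  T → 6
  R → 3
  (T ⋈[g=f] R) → 1
  σ[a<=4]((T ⋈[g=f] R)) → 1

== RESULT ==
g | e | h | f | a | c
4 | 7 | 8 | 4 | 1 | 3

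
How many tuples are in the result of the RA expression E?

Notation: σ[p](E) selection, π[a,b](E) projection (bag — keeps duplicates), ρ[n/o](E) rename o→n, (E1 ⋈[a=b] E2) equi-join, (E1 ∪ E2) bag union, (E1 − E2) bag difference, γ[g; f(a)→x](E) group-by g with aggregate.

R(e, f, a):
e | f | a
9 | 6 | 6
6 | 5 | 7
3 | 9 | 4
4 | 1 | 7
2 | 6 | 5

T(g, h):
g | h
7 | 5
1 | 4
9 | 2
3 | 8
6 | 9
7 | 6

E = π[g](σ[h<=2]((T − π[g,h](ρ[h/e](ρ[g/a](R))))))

Per-node cardinality:
  T → 6
  R → 5
  ρ[g/a](R) → 5
  ρ[h/e](ρ[g/a](R)) → 5
  π[g,h](ρ[h/e](ρ[g/a](R))) → 5
  (T − π[g,h](ρ[h/e](ρ[g/a](R)))) → 4
  σ[h<=2]((T − π[g,h](ρ[h/e](ρ[g/a](R))))) → 1
  π[g](σ[h<=2]((T − π[g,h](ρ[h/e](ρ[g/a](R)))))) → 1

|E| = 1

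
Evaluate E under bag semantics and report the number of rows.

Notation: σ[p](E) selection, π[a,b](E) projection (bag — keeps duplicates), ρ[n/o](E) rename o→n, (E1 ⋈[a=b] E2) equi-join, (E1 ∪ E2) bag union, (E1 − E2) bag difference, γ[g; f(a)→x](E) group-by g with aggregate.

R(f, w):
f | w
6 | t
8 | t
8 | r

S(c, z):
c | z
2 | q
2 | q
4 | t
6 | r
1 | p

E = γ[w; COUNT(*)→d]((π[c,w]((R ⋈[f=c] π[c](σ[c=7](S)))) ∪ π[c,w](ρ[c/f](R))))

Per-node cardinality:
  R → 3
  S → 5
  σ[c=7](S) → 0
  π[c](σ[c=7](S)) → 0
  (R ⋈[f=c] π[c](σ[c=7](S))) → 0
  π[c,w]((R ⋈[f=c] π[c](σ[c=7](S)))) → 0
  R → 3
  ρ[c/f](R) → 3
  π[c,w](ρ[c/f](R)) → 3
  (π[c,w]((R ⋈[f=c] π[c](σ[c=7](S)))) ∪ π[c,w](ρ[c/f](R))) → 3
  γ[w; COUNT(*)→d]((π[c,w]((R ⋈[f=c] π[c](σ[c=7](S)))) ∪ π[c,w](ρ[c/f](R)))) → 2

|E| = 2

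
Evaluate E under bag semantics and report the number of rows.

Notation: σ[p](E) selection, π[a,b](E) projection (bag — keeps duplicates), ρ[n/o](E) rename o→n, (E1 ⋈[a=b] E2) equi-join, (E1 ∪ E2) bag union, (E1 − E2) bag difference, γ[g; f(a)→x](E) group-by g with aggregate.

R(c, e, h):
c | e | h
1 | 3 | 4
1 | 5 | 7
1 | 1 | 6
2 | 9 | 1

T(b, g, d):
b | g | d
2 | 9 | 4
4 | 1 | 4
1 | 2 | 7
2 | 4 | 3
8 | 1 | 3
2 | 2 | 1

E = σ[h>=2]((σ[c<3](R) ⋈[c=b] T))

Subexpression sizes:
  R → 4
  σ[c<3](R) → 4
  T → 6
  (σ[c<3](R) ⋈[c=b] T) → 6
  σ[h>=2]((σ[c<3](R) ⋈[c=b] T)) → 3

|E| = 3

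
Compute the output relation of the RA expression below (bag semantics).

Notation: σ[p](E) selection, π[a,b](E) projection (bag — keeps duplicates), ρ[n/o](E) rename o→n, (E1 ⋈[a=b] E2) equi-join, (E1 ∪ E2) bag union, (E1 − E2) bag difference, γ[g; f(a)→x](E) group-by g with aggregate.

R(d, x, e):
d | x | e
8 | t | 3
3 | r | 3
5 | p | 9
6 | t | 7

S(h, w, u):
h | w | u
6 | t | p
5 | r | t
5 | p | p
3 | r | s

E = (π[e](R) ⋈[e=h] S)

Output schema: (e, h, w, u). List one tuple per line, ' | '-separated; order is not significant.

Row counts bottom-up:
  R → 4
  π[e](R) → 4
  S → 4
  (π[e](R) ⋈[e=h] S) → 2

== RESULT ==
e | h | w | u
3 | 3 | r | s
3 | 3 | r | s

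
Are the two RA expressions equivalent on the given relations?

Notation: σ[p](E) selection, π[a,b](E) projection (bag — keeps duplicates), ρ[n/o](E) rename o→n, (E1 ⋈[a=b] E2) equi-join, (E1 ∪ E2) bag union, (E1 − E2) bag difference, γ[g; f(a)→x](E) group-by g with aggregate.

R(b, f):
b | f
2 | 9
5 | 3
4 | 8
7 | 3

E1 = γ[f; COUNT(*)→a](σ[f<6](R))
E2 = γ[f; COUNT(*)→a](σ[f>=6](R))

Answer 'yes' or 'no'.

E1 subexpression sizes:
  R → 4
  σ[f<6](R) → 2
  γ[f; COUNT(*)→a](σ[f<6](R)) → 1
E2 subexpression sizes:
  R → 4
  σ[f>=6](R) → 2
  γ[f; COUNT(*)→a](σ[f>=6](R)) → 2

E1 result:
f | a
3 | 2
E2 result:
f | a
8 | 1
9 | 1
Witness: (3, 2) appears 1× in E1 but 0× in E2.

no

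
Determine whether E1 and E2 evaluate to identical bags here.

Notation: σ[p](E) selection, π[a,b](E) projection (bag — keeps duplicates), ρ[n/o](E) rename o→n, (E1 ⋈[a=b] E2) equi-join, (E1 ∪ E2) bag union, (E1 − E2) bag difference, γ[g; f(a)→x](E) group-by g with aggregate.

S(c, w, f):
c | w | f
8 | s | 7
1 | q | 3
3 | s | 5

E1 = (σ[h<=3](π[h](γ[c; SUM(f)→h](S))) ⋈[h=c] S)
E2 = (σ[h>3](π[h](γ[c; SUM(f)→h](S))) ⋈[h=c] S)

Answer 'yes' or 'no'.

E1 subexpression sizes:
  S → 3
  γ[c; SUM(f)→h](S) → 3
  π[h](γ[c; SUM(f)→h](S)) → 3
  σ[h<=3](π[h](γ[c; SUM(f)→h](S))) → 1
  S → 3
  (σ[h<=3](π[h](γ[c; SUM(f)→h](S))) ⋈[h=c] S) → 1
E2 subexpression sizes:
  S → 3
  γ[c; SUM(f)→h](S) → 3
  π[h](γ[c; SUM(f)→h](S)) → 3
  σ[h>3](π[h](γ[c; SUM(f)→h](S))) → 2
  S → 3
  (σ[h>3](π[h](γ[c; SUM(f)→h](S))) ⋈[h=c] S) → 0

E1 result:
h | c | w | f
3 | 3 | s | 5
E2 result:
h | c | w | f
(0 rows)
Witness: (3, 3, 's', 5) appears 1× in E1 but 0× in E2.

no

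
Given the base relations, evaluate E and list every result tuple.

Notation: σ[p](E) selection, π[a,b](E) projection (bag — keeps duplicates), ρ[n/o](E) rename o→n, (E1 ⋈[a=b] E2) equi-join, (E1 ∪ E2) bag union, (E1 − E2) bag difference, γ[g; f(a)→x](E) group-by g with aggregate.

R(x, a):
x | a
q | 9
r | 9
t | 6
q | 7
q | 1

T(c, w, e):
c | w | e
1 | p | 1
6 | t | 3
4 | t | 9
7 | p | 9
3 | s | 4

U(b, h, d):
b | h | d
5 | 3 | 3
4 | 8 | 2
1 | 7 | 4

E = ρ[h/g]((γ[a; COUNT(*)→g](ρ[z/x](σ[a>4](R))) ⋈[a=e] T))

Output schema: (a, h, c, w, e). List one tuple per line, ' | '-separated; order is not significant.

Per-node cardinality:
  R → 5
  σ[a>4](R) → 4
  ρ[z/x](σ[a>4](R)) → 4
  γ[a; COUNT(*)→g](ρ[z/x](σ[a>4](R))) → 3
  T → 5
  (γ[a; COUNT(*)→g](ρ[z/x](σ[a>4](R))) ⋈[a=e] T) → 2
  ρ[h/g]((γ[a; COUNT(*)→g](ρ[z/x](σ[a>4](R))) ⋈[a=e] T)) → 2

== RESULT ==
a | h | c | w | e
9 | 2 | 4 | t | 9
9 | 2 | 7 | p | 9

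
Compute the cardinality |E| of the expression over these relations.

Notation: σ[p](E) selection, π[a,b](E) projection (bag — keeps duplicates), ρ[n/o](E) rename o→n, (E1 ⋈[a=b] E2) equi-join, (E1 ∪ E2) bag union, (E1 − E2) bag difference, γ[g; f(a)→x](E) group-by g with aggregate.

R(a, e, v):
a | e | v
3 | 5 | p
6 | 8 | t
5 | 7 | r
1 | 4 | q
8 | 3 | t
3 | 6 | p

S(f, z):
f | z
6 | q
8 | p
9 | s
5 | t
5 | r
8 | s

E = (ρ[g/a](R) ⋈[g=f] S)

Subexpression sizes:
  R → 6
  ρ[g/a](R) → 6
  S → 6
  (ρ[g/a](R) ⋈[g=f] S) → 5

|E| = 5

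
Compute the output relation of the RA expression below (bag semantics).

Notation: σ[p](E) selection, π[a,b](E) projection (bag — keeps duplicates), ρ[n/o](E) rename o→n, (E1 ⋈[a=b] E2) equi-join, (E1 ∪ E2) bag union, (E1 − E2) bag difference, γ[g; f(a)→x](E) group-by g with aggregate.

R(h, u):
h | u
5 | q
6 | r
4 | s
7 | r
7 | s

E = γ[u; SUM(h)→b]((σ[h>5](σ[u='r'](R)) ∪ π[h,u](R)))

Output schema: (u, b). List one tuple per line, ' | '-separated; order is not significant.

Row counts bottom-up:
  R → 5
  σ[u='r'](R) → 2
  σ[h>5](σ[u='r'](R)) → 2
  R → 5
  π[h,u](R) → 5
  (σ[h>5](σ[u='r'](R)) ∪ π[h,u](R)) → 7
  γ[u; SUM(h)→b]((σ[h>5](σ[u='r'](R)) ∪ π[h,u](R))) → 3

== RESULT ==
u | b
q | 5
r | 26
s | 11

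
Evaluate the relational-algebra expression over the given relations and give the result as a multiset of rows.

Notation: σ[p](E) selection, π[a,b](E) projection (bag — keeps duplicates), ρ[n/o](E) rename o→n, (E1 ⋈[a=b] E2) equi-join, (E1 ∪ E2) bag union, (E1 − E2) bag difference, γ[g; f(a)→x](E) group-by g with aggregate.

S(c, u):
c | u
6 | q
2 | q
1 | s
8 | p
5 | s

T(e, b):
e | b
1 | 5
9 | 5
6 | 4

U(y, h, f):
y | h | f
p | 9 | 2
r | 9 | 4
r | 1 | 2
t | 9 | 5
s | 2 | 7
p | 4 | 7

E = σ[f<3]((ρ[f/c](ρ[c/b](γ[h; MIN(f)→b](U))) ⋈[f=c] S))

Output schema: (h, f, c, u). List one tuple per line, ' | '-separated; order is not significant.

Subexpression sizes:
  U → 6
  γ[h; MIN(f)→b](U) → 4
  ρ[c/b](γ[h; MIN(f)→b](U)) → 4
  ρ[f/c](ρ[c/b](γ[h; MIN(f)→b](U))) → 4
  S → 5
  (ρ[f/c](ρ[c/b](γ[h; MIN(f)→b](U))) ⋈[f=c] S) → 2
  σ[f<3]((ρ[f/c](ρ[c/b](γ[h; MIN(f)→b](U))) ⋈[f=c] S)) → 2

== RESULT ==
h | f | c | u
1 | 2 | 2 | q
9 | 2 | 2 | q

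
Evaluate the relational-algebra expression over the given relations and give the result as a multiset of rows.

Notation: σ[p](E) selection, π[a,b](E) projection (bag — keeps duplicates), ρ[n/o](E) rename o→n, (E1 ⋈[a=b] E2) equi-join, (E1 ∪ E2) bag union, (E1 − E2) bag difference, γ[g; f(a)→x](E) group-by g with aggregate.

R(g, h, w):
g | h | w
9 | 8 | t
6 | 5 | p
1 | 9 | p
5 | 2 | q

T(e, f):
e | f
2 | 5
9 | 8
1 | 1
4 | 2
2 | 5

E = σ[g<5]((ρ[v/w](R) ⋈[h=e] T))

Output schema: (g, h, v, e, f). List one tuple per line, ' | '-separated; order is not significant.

Subexpression sizes:
  R → 4
  ρ[v/w](R) → 4
  T → 5
  (ρ[v/w](R) ⋈[h=e] T) → 3
  σ[g<5]((ρ[v/w](R) ⋈[h=e] T)) → 1

== RESULT ==
g | h | v | e | f
1 | 9 | p | 9 | 8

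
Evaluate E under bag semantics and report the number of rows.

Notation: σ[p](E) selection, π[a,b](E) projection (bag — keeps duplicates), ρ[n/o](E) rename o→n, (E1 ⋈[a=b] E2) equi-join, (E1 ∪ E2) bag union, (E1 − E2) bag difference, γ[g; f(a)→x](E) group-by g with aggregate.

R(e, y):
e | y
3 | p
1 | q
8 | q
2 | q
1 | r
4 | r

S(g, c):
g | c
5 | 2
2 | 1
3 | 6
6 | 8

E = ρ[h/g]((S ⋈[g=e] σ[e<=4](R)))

Stepwise |·|:
  S → 4
  R → 6
  σ[e<=4](R) → 5
  (S ⋈[g=e] σ[e<=4](R)) → 2
  ρ[h/g]((S ⋈[g=e] σ[e<=4](R))) → 2

|E| = 2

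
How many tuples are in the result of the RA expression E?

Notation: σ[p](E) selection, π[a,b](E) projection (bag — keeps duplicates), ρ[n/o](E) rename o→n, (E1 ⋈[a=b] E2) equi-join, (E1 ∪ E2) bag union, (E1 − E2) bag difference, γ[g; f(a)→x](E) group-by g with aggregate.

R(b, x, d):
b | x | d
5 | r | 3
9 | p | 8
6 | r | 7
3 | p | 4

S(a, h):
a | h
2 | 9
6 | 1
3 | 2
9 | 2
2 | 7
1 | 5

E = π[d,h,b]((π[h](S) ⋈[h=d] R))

Stepwise |·|:
  S → 6
  π[h](S) → 6
  R → 4
  (π[h](S) ⋈[h=d] R) → 1
  π[d,h,b]((π[h](S) ⋈[h=d] R)) → 1

|E| = 1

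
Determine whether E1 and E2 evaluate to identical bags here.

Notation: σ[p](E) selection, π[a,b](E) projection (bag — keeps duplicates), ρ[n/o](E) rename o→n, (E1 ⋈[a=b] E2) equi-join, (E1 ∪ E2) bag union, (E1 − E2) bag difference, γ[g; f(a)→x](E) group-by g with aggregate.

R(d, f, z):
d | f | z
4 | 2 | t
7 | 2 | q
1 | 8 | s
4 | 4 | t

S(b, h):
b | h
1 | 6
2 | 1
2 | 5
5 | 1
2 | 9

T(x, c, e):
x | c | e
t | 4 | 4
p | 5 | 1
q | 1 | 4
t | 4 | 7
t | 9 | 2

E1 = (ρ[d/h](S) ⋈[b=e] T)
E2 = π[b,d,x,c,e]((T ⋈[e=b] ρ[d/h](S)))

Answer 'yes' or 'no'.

E1 subexpression sizes:
  S → 5
  ρ[d/h](S) → 5
  T → 5
  (ρ[d/h](S) ⋈[b=e] T) → 4
E2 subexpression sizes:
  T → 5
  S → 5
  ρ[d/h](S) → 5
  (T ⋈[e=b] ρ[d/h](S)) → 4
  π[b,d,x,c,e]((T ⋈[e=b] ρ[d/h](S))) → 4

E1 and E2 produce the same multiset:
b | d | x | c | e
1 | 6 | p | 5 | 1
2 | 1 | t | 9 | 2
2 | 5 | t | 9 | 2
2 | 9 | t | 9 | 2

yes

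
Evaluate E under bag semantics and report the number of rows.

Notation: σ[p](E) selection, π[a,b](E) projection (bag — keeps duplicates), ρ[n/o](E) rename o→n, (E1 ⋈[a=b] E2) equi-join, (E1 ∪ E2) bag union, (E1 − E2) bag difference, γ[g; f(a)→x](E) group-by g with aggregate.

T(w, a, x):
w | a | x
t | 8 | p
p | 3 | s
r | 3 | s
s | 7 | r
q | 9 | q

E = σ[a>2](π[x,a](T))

Row counts bottom-up:
  T → 5
  π[x,a](T) → 5
  σ[a>2](π[x,a](T)) → 5

|E| = 5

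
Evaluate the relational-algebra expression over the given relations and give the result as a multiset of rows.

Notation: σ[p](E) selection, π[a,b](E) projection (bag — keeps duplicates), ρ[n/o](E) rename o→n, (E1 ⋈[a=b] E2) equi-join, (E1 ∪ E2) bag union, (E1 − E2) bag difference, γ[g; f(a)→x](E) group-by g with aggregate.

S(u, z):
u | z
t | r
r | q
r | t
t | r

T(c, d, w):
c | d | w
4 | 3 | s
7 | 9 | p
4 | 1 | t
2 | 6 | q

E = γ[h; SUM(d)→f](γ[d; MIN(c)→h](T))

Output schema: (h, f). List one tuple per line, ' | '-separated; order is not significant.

Per-node cardinality:
  T → 4
  γ[d; MIN(c)→h](T) → 4
  γ[h; SUM(d)→f](γ[d; MIN(c)→h](T)) → 3

== RESULT ==
h | f
2 | 6
4 | 4
7 | 9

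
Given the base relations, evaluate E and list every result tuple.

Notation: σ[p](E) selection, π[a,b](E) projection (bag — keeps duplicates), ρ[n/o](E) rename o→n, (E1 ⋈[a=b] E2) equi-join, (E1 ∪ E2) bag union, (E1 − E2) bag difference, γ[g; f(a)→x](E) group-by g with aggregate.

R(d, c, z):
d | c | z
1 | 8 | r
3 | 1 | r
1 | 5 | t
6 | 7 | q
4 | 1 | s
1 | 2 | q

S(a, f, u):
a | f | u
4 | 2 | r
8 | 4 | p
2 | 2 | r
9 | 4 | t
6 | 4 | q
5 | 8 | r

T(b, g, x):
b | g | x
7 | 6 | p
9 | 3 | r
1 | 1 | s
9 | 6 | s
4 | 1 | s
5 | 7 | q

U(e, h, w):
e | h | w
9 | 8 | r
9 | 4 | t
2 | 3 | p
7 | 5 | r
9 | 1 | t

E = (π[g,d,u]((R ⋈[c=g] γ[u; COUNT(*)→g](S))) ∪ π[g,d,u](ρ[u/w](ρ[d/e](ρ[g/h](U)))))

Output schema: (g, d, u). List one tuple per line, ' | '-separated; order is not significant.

Row counts bottom-up:
  R → 6
  S → 6
  γ[u; COUNT(*)→g](S) → 4
  (R ⋈[c=g] γ[u; COUNT(*)→g](S)) → 6
  π[g,d,u]((R ⋈[c=g] γ[u; COUNT(*)→g](S))) → 6
  U → 5
  ρ[g/h](U) → 5
  ρ[d/e](ρ[g/h](U)) → 5
  ρ[u/w](ρ[d/e](ρ[g/h](U))) → 5
  π[g,d,u](ρ[u/w](ρ[d/e](ρ[g/h](U)))) → 5
  (π[g,d,u]((R ⋈[c=g] γ[u; COUNT(*)→g](S))) ∪ π[g,d,u](ρ[u/w](ρ[d/e](ρ[g/h](U))))) → 11

== RESULT ==
g | d | u
1 | 3 | p
1 | 3 | q
1 | 3 | t
1 | 4 | p
1 | 4 | q
1 | 4 | t
1 | 9 | t
3 | 2 | p
4 | 9 | t
5 | 7 | r
8 | 9 | r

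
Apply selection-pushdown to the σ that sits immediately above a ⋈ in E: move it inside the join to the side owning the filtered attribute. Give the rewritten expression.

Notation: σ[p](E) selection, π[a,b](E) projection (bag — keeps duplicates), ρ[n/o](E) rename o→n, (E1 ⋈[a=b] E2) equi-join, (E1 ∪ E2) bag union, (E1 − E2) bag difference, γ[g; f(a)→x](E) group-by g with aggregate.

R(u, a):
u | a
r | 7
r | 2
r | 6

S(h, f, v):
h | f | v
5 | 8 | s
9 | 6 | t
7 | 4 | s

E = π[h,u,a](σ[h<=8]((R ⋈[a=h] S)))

σ filters on h, owned by the right side.
E' = π[h,u,a]((R ⋈[a=h] σ[h<=8](S)))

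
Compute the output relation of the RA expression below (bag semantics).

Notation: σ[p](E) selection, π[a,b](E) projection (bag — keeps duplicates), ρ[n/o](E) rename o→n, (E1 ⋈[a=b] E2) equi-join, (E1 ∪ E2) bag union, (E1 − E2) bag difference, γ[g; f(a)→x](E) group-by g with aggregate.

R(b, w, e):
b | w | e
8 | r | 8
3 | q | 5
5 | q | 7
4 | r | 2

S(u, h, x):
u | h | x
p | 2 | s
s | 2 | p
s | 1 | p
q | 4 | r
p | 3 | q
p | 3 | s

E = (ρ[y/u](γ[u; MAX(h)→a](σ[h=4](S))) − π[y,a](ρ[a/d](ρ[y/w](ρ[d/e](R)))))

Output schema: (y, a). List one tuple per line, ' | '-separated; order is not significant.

Subexpression sizes:
  S → 6
  σ[h=4](S) → 1
  γ[u; MAX(h)→a](σ[h=4](S)) → 1
  ρ[y/u](γ[u; MAX(h)→a](σ[h=4](S))) → 1
  R → 4
  ρ[d/e](R) → 4
  ρ[y/w](ρ[d/e](R)) → 4
  ρ[a/d](ρ[y/w](ρ[d/e](R))) → 4
  π[y,a](ρ[a/d](ρ[y/w](ρ[d/e](R)))) → 4
  (ρ[y/u](γ[u; MAX(h)→a](σ[h=4](S))) − π[y,a](ρ[a/d](ρ[y/w](ρ[d/e](R))))) → 1

== RESULT ==
y | a
q | 4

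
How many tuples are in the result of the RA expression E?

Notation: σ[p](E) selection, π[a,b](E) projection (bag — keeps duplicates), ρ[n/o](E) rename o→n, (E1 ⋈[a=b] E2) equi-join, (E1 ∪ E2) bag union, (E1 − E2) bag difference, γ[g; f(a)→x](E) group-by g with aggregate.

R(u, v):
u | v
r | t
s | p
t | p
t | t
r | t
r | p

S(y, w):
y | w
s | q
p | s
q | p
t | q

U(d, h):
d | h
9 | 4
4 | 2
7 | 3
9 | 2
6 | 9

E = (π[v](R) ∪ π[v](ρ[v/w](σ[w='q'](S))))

Stepwise |·|:
  R → 6
  π[v](R) → 6
  S → 4
  σ[w='q'](S) → 2
  ρ[v/w](σ[w='q'](S)) → 2
  π[v](ρ[v/w](σ[w='q'](S))) → 2
  (π[v](R) ∪ π[v](ρ[v/w](σ[w='q'](S)))) → 8

|E| = 8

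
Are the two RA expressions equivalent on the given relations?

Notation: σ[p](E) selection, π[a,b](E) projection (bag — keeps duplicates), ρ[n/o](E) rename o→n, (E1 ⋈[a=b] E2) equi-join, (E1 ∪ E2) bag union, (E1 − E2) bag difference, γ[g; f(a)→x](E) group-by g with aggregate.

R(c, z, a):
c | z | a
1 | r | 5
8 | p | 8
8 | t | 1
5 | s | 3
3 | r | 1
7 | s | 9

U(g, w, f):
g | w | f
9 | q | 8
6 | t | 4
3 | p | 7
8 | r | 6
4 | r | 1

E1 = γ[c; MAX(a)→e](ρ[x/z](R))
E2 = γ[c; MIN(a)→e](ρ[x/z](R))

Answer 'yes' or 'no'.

E1 stepwise |·|:
  R → 6
  ρ[x/z](R) → 6
  γ[c; MAX(a)→e](ρ[x/z](R)) → 5
E2 stepwise |·|:
  R → 6
  ρ[x/z](R) → 6
  γ[c; MIN(a)→e](ρ[x/z](R)) → 5

E1 result:
c | e
1 | 5
3 | 1
5 | 3
7 | 9
8 | 8
E2 result:
c | e
1 | 5
3 | 1
5 | 3
7 | 9
8 | 1
Witness: (8, 8) appears 1× in E1 but 0× in E2.

no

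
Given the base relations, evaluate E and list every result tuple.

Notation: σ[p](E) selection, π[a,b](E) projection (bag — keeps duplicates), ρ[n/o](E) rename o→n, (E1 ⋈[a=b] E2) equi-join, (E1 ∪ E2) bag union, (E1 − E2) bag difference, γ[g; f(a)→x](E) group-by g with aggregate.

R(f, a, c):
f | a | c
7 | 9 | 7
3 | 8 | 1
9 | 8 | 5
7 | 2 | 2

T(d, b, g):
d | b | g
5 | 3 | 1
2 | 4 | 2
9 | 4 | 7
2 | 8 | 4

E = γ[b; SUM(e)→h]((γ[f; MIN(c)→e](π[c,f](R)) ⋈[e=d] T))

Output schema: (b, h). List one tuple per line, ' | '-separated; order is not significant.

Row counts bottom-up:
  R → 4
  π[c,f](R) → 4
  γ[f; MIN(c)→e](π[c,f](R)) → 3
  T → 4
  (γ[f; MIN(c)→e](π[c,f](R)) ⋈[e=d] T) → 3
  γ[b; SUM(e)→h]((γ[f; MIN(c)→e](π[c,f](R)) ⋈[e=d] T)) → 3

== RESULT ==
b | h
3 | 5
4 | 2
8 | 2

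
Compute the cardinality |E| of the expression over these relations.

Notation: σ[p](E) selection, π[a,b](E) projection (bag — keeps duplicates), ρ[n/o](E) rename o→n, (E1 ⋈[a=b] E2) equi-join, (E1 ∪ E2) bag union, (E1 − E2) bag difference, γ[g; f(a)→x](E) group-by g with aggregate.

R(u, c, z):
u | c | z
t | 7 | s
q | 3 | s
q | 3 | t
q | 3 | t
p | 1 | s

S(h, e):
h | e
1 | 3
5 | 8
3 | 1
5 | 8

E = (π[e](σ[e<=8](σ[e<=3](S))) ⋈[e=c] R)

Per-node cardinality:
  S → 4
  σ[e<=3](S) → 2
  σ[e<=8](σ[e<=3](S)) → 2
  π[e](σ[e<=8](σ[e<=3](S))) → 2
  R → 5
  (π[e](σ[e<=8](σ[e<=3](S))) ⋈[e=c] R) → 4

|E| = 4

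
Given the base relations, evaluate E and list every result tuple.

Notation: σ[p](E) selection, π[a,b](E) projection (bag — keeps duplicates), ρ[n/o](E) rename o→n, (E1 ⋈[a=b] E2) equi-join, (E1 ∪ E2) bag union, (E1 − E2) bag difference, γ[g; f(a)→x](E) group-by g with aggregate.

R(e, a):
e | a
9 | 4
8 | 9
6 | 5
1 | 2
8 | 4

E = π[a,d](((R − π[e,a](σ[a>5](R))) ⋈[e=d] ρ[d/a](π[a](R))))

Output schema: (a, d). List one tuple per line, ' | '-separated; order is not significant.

Subexpression sizes:
  R → 5
  R → 5
  σ[a>5](R) → 1
  π[e,a](σ[a>5](R)) → 1
  (R − π[e,a](σ[a>5](R))) → 4
  R → 5
  π[a](R) → 5
  ρ[d/a](π[a](R)) → 5
  ((R − π[e,a](σ[a>5](R))) ⋈[e=d] ρ[d/a](π[a](R))) → 1
  π[a,d](((R − π[e,a](σ[a>5](R))) ⋈[e=d] ρ[d/a](π[a](R)))) → 1

== RESULT ==
a | d
4 | 9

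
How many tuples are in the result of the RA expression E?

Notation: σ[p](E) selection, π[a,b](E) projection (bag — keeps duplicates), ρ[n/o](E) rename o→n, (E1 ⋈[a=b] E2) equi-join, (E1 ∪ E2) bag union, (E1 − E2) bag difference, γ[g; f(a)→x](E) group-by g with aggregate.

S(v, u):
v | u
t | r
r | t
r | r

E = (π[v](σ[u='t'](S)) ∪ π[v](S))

Per-node cardinality:
  S → 3
  σ[u='t'](S) → 1
  π[v](σ[u='t'](S)) → 1
  S → 3
  π[v](S) → 3
  (π[v](σ[u='t'](S)) ∪ π[v](S)) → 4

|E| = 4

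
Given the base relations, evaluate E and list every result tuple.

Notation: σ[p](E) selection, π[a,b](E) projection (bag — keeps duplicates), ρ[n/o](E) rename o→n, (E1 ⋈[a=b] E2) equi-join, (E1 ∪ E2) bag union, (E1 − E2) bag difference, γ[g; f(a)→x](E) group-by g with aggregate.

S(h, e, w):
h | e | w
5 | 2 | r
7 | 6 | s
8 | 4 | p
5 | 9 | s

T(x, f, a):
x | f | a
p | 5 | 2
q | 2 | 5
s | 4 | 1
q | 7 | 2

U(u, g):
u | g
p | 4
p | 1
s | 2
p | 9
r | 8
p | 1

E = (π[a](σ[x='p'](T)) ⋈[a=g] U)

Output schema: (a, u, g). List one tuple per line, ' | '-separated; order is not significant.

Subexpression sizes:
  T → 4
  σ[x='p'](T) → 1
  π[a](σ[x='p'](T)) → 1
  U → 6
  (π[a](σ[x='p'](T)) ⋈[a=g] U) → 1

== RESULT ==
a | u | g
2 | s | 2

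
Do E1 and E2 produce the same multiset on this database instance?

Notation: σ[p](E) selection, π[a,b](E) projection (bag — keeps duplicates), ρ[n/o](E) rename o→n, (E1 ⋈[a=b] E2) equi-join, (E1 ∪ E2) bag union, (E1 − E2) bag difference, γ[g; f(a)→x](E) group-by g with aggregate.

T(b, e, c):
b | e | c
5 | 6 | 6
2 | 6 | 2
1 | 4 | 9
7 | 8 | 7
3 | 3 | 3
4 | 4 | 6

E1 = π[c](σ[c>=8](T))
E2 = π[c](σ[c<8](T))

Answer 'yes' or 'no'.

E1 row counts bottom-up:
  T → 6
  σ[c>=8](T) → 1
  π[c](σ[c>=8](T)) → 1
E2 row counts bottom-up:
  T → 6
  σ[c<8](T) → 5
  π[c](σ[c<8](T)) → 5

E1 result:
c
9
E2 result:
c
2
3
6
6
7
Witness: (6,) appears 0× in E1 but 2× in E2.

no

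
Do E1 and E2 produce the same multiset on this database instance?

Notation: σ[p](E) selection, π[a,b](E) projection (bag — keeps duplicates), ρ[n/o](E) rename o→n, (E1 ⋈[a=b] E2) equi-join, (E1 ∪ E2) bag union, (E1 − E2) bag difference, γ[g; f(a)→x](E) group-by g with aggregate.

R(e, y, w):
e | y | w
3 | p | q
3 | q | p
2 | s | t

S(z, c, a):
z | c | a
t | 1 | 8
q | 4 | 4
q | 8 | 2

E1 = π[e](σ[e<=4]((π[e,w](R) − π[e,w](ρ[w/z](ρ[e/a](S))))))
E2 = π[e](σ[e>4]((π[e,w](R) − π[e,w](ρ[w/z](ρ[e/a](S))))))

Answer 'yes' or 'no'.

E1 per-node cardinality:
  R → 3
  π[e,w](R) → 3
  S → 3
  ρ[e/a](S) → 3
  ρ[w/z](ρ[e/a](S)) → 3
  π[e,w](ρ[w/z](ρ[e/a](S))) → 3
  (π[e,w](R) − π[e,w](ρ[w/z](ρ[e/a](S)))) → 3
  σ[e<=4]((π[e,w](R) − π[e,w](ρ[w/z](ρ[e/a](S))))) → 3
  π[e](σ[e<=4]((π[e,w](R) − π[e,w](ρ[w/z](ρ[e/a](S)))))) → 3
E2 per-node cardinality:
  R → 3
  π[e,w](R) → 3
  S → 3
  ρ[e/a](S) → 3
  ρ[w/z](ρ[e/a](S)) → 3
  π[e,w](ρ[w/z](ρ[e/a](S))) → 3
  (π[e,w](R) − π[e,w](ρ[w/z](ρ[e/a](S)))) → 3
  σ[e>4]((π[e,w](R) − π[e,w](ρ[w/z](ρ[e/a](S))))) → 0
  π[e](σ[e>4]((π[e,w](R) − π[e,w](ρ[w/z](ρ[e/a](S)))))) → 0

E1 result:
e
2
3
3
E2 result:
e
(0 rows)
Witness: (2,) appears 1× in E1 but 0× in E2.

no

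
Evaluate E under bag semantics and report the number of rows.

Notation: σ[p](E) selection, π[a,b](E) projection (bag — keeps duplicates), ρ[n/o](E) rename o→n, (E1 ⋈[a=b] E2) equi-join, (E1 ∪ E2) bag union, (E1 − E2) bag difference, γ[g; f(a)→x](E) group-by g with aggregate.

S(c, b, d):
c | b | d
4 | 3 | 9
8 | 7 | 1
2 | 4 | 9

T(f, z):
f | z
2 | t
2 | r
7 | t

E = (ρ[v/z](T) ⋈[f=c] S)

Row counts bottom-up:
  T → 3
  ρ[v/z](T) → 3
  S → 3
  (ρ[v/z](T) ⋈[f=c] S) → 2

|E| = 2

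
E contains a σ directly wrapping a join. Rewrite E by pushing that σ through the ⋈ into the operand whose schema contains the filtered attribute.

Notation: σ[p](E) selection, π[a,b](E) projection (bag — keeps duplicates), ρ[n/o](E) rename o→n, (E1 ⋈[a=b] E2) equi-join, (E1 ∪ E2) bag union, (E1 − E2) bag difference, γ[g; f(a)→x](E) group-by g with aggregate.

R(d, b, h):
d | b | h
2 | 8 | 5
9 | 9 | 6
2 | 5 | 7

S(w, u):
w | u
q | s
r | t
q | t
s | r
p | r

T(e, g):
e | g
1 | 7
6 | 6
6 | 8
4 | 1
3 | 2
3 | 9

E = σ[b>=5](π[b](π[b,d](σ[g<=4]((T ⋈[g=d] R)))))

σ filters on g, owned by the left side.
E' = σ[b>=5](π[b](π[b,d]((σ[g<=4](T) ⋈[g=d] R))))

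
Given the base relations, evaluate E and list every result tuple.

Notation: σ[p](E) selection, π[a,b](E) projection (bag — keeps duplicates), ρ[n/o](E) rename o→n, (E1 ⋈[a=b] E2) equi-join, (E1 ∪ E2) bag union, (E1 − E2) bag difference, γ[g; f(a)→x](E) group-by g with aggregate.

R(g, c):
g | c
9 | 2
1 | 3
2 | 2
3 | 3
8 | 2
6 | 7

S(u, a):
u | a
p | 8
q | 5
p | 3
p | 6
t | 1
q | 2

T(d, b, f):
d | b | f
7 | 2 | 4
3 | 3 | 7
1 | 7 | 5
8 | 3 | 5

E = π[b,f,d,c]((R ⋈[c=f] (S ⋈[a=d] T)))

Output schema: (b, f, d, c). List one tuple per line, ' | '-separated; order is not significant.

Per-node cardinality:
  R → 6
  S → 6
  T → 4
  (S ⋈[a=d] T) → 3
  (R ⋈[c=f] (S ⋈[a=d] T)) → 1
  π[b,f,d,c]((R ⋈[c=f] (S ⋈[a=d] T))) → 1

== RESULT ==
b | f | d | c
3 | 7 | 3 | 7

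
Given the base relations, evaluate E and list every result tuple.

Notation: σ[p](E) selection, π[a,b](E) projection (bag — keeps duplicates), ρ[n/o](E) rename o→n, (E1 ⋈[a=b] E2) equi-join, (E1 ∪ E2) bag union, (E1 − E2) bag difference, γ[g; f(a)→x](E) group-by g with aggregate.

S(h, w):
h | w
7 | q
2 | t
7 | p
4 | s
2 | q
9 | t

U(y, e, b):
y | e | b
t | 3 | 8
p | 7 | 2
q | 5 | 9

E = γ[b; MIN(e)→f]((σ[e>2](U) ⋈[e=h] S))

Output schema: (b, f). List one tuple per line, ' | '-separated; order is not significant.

Stepwise |·|:
  U → 3
  σ[e>2](U) → 3
  S → 6
  (σ[e>2](U) ⋈[e=h] S) → 2
  γ[b; MIN(e)→f]((σ[e>2](U) ⋈[e=h] S)) → 1

== RESULT ==
b | f
2 | 7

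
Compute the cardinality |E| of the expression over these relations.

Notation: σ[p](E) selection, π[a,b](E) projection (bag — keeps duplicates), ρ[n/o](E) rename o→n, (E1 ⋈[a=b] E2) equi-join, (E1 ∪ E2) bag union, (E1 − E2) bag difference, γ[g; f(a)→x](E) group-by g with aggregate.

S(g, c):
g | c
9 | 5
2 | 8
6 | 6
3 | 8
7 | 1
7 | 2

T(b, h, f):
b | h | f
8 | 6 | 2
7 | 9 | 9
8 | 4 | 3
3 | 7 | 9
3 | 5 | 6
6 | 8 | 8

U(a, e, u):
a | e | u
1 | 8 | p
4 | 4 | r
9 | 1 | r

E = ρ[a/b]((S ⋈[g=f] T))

Row counts bottom-up:
  S → 6
  T → 6
  (S ⋈[g=f] T) → 5
  ρ[a/b]((S ⋈[g=f] T)) → 5

|E| = 5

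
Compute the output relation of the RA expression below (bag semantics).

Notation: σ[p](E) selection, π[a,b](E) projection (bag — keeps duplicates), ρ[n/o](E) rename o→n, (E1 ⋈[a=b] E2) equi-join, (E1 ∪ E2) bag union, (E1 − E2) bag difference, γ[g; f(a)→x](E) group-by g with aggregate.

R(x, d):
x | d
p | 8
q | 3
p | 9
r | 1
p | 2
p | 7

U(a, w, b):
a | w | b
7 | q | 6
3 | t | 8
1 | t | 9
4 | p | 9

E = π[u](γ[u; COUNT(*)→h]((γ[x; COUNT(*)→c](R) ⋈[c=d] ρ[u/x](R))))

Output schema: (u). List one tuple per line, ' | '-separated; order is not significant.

Per-node cardinality:
  R → 6
  γ[x; COUNT(*)→c](R) → 3
  R → 6
  ρ[u/x](R) → 6
  (γ[x; COUNT(*)→c](R) ⋈[c=d] ρ[u/x](R)) → 2
  γ[u; COUNT(*)→h]((γ[x; COUNT(*)→c](R) ⋈[c=d] ρ[u/x](R))) → 1
  π[u](γ[u; COUNT(*)→h]((γ[x; COUNT(*)→c](R) ⋈[c=d] ρ[u/x](R)))) → 1

== RESULT ==
u
r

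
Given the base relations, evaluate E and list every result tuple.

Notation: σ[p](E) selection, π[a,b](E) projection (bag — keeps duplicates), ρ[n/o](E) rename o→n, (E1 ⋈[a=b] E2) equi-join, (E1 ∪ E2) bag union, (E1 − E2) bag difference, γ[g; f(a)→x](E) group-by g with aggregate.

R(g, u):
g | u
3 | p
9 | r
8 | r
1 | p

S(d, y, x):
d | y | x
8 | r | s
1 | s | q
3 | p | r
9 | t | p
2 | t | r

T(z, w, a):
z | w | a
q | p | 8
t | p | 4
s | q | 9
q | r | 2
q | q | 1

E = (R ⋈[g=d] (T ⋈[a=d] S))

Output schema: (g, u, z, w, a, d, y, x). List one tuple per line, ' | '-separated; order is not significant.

Per-node cardinality:
  R → 4
  T → 5
  S → 5
  (T ⋈[a=d] S) → 4
  (R ⋈[g=d] (T ⋈[a=d] S)) → 3

== RESULT ==
g | u | z | w | a | d | y | x
1 | p | q | q | 1 | 1 | s | q
8 | r | q | p | 8 | 8 | r | s
9 | r | s | q | 9 | 9 | t | p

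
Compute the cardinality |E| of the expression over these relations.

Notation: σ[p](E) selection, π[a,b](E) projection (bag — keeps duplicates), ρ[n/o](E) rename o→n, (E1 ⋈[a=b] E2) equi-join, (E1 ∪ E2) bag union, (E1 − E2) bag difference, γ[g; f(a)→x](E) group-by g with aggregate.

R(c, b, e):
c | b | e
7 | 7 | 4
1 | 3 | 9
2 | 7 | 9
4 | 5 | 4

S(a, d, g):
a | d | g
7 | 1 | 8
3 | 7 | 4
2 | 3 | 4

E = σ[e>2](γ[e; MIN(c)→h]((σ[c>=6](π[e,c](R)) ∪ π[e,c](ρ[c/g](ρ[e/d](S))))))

Subexpression sizes:
  R → 4
  π[e,c](R) → 4
  σ[c>=6](π[e,c](R)) → 1
  S → 3
  ρ[e/d](S) → 3
  ρ[c/g](ρ[e/d](S)) → 3
  π[e,c](ρ[c/g](ρ[e/d](S))) → 3
  (σ[c>=6](π[e,c](R)) ∪ π[e,c](ρ[c/g](ρ[e/d](S)))) → 4
  γ[e; MIN(c)→h]((σ[c>=6](π[e,c](R)) ∪ π[e,c](ρ[c/g](ρ[e/d](S))))) → 4
  σ[e>2](γ[e; MIN(c)→h]((σ[c>=6](π[e,c](R)) ∪ π[e,c](ρ[c/g](ρ[e/d](S)))))) → 3

|E| = 3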